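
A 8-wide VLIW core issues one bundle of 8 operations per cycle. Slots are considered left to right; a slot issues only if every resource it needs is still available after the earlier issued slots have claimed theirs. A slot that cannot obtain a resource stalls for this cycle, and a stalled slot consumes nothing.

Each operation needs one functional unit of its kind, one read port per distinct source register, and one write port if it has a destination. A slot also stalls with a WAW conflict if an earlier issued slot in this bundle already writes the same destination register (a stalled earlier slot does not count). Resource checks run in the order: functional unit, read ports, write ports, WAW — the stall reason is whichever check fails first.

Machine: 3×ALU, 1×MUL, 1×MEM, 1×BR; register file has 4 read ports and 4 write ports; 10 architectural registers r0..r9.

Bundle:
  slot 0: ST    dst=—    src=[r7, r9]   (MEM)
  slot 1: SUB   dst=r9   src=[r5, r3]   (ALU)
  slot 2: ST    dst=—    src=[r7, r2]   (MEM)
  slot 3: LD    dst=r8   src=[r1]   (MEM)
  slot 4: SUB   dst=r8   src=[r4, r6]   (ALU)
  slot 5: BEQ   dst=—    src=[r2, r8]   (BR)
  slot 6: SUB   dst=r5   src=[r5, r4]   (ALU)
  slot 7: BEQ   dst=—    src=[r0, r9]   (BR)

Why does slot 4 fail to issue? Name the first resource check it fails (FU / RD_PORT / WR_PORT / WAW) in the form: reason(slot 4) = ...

  0. MEM ⇒ go  {3A/1Mu/0Ld/1B | 2r 4w}
  1. ALU→r9 ⇒ go  {2A/1Mu/0Ld/1B | 0r 3w}
  2. MEM ⇒ no(FU)  {2A/1Mu/0Ld/1B | 0r 3w}
  3. MEM→r8 ⇒ no(FU)  {2A/1Mu/0Ld/1B | 0r 3w}
  4. ALU→r8 ⇒ no(RD_PORT)  {2A/1Mu/0Ld/1B | 0r 3w}
  5. BR ⇒ no(RD_PORT)  {2A/1Mu/0Ld/1B | 0r 3w}
  6. ALU→r5 ⇒ no(RD_PORT)  {2A/1Mu/0Ld/1B | 0r 3w}
  7. BR ⇒ no(RD_PORT)  {2A/1Mu/0Ld/1B | 0r 3w}

reason(slot 4) = RD_PORT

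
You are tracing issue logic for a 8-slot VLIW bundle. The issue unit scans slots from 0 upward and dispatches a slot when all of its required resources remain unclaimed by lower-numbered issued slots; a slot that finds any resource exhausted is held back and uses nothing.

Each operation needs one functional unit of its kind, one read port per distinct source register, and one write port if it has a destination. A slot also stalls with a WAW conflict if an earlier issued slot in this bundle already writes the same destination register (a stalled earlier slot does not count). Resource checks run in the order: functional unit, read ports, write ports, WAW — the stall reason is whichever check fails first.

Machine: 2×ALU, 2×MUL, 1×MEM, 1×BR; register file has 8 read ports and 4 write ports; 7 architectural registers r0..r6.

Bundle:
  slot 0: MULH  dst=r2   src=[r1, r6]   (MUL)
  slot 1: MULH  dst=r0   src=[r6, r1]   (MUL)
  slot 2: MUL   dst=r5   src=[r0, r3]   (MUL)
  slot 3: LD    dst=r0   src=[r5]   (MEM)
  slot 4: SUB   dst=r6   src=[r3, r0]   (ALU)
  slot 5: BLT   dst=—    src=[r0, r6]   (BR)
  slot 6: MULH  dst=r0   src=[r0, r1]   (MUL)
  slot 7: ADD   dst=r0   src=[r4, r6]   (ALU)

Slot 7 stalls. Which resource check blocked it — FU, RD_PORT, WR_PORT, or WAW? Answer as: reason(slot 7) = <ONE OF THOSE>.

reason(slot 7) = RD_PORT

[0] MUL needs rd=2 wr=1: ok; after: ALU=2 MUL=1 MEM=1 BR=1, R=6, W=3
[1] MUL needs rd=2 wr=1: ok; after: ALU=2 MUL=0 MEM=1 BR=1, R=4, W=2
[2] MUL needs rd=2 wr=1: FU; after: ALU=2 MUL=0 MEM=1 BR=1, R=4, W=2
[3] MEM needs rd=1 wr=1: WAW; after: ALU=2 MUL=0 MEM=1 BR=1, R=4, W=2
[4] ALU needs rd=2 wr=1: ok; after: ALU=1 MUL=0 MEM=1 BR=1, R=2, W=1
[5] BR needs rd=2 wr=0: ok; after: ALU=1 MUL=0 MEM=1 BR=0, R=0, W=1
[6] MUL needs rd=2 wr=1: FU; after: ALU=1 MUL=0 MEM=1 BR=0, R=0, W=1
[7] ALU needs rd=2 wr=1: RD_PORT; after: ALU=1 MUL=0 MEM=1 BR=0, R=0, W=1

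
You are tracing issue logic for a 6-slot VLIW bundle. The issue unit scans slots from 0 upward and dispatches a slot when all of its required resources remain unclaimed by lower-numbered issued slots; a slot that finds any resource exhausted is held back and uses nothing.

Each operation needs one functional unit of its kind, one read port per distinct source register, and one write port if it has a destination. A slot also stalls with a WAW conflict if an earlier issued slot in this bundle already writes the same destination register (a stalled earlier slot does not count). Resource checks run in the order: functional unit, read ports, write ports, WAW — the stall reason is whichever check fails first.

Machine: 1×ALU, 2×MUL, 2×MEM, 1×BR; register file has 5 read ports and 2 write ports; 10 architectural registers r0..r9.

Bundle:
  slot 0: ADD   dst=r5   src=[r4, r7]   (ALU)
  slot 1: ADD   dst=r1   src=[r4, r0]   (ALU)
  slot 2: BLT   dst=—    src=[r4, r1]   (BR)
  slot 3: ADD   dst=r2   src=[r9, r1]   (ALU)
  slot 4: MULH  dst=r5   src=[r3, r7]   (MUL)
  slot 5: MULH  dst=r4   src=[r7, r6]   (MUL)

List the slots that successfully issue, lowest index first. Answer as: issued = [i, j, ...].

issued = [0, 2]

[0] ALU needs rd=2 wr=1: ok; after: ALU=0 MUL=2 MEM=2 BR=1, R=3, W=1
[1] ALU needs rd=2 wr=1: FU; after: ALU=0 MUL=2 MEM=2 BR=1, R=3, W=1
[2] BR needs rd=2 wr=0: ok; after: ALU=0 MUL=2 MEM=2 BR=0, R=1, W=1
[3] ALU needs rd=2 wr=1: FU; after: ALU=0 MUL=2 MEM=2 BR=0, R=1, W=1
[4] MUL needs rd=2 wr=1: RD_PORT; after: ALU=0 MUL=2 MEM=2 BR=0, R=1, W=1
[5] MUL needs rd=2 wr=1: RD_PORT; after: ALU=0 MUL=2 MEM=2 BR=0, R=1, W=1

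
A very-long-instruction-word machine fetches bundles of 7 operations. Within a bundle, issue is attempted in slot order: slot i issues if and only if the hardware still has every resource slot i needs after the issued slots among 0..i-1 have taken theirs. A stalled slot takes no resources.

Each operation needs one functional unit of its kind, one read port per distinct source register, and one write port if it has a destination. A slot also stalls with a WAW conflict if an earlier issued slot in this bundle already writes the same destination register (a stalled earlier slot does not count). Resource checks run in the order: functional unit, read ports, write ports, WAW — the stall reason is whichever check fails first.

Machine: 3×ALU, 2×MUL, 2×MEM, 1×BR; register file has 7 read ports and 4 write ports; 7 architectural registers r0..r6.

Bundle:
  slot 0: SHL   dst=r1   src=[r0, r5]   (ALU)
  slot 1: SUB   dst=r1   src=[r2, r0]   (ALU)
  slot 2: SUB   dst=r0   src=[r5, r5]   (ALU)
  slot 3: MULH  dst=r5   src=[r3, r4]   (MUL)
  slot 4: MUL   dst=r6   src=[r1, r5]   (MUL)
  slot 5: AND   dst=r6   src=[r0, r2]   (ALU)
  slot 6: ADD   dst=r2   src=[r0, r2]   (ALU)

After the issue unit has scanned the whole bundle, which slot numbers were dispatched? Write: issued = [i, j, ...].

issued = [0, 2, 3, 4]

[0] ALU needs rd=2 wr=1: ok; after: ALU=2 MUL=2 MEM=2 BR=1, R=5, W=3
[1] ALU needs rd=2 wr=1: WAW; after: ALU=2 MUL=2 MEM=2 BR=1, R=5, W=3
[2] ALU needs rd=1 wr=1: ok; after: ALU=1 MUL=2 MEM=2 BR=1, R=4, W=2
[3] MUL needs rd=2 wr=1: ok; after: ALU=1 MUL=1 MEM=2 BR=1, R=2, W=1
[4] MUL needs rd=2 wr=1: ok; after: ALU=1 MUL=0 MEM=2 BR=1, R=0, W=0
[5] ALU needs rd=2 wr=1: RD_PORT; after: ALU=1 MUL=0 MEM=2 BR=1, R=0, W=0
[6] ALU needs rd=2 wr=1: RD_PORT; after: ALU=1 MUL=0 MEM=2 BR=1, R=0, W=0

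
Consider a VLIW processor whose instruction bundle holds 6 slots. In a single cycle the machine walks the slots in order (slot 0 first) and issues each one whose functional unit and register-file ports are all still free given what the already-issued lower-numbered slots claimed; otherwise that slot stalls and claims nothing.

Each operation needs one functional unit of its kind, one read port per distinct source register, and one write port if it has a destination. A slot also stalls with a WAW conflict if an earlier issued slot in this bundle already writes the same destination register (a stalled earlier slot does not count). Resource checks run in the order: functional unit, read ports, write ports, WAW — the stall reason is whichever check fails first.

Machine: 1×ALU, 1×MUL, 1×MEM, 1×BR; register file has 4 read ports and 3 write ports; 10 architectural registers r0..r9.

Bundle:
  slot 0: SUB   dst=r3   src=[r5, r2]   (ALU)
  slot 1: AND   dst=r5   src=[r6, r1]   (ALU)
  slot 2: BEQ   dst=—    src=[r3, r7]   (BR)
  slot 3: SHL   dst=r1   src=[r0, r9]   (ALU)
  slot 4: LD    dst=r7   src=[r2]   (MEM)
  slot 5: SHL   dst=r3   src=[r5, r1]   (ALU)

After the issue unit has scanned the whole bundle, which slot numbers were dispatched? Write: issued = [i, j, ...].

issued = [0, 2]

slot 0 (ALU): ISSUE — free A0,Mu1,Ld1,B1 rp2 wp2
slot 1 (ALU): stall FU — free A0,Mu1,Ld1,B1 rp2 wp2
slot 2 (BR): ISSUE — free A0,Mu1,Ld1,B0 rp0 wp2
slot 3 (ALU): stall FU — free A0,Mu1,Ld1,B0 rp0 wp2
slot 4 (MEM): stall RD_PORT — free A0,Mu1,Ld1,B0 rp0 wp2
slot 5 (ALU): stall FU — free A0,Mu1,Ld1,B0 rp0 wp2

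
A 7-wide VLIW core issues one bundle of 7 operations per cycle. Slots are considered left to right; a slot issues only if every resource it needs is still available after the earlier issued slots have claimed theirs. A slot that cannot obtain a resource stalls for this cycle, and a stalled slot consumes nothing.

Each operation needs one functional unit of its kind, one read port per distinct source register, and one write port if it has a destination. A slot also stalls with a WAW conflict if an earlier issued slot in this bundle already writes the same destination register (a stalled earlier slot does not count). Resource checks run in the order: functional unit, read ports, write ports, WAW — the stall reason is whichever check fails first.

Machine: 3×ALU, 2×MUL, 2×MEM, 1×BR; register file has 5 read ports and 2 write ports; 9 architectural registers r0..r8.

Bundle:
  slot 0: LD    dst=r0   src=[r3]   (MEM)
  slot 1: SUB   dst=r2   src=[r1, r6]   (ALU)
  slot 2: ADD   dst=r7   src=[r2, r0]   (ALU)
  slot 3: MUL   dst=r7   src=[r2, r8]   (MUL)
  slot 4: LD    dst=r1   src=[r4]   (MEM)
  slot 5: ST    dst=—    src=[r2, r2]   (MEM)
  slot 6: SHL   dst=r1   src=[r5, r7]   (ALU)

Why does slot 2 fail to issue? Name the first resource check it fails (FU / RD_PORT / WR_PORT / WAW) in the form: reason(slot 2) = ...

reason(slot 2) = WR_PORT

  0. MEM→r0 ⇒ go  {3A/2Mu/1Ld/1B | 4r 1w}
  1. ALU→r2 ⇒ go  {2A/2Mu/1Ld/1B | 2r 0w}
  2. ALU→r7 ⇒ no(WR_PORT)  {2A/2Mu/1Ld/1B | 2r 0w}
  3. MUL→r7 ⇒ no(WR_PORT)  {2A/2Mu/1Ld/1B | 2r 0w}
  4. MEM→r1 ⇒ no(WR_PORT)  {2A/2Mu/1Ld/1B | 2r 0w}
  5. MEM ⇒ go  {2A/2Mu/0Ld/1B | 1r 0w}
  6. ALU→r1 ⇒ no(RD_PORT)  {2A/2Mu/0Ld/1B | 1r 0w}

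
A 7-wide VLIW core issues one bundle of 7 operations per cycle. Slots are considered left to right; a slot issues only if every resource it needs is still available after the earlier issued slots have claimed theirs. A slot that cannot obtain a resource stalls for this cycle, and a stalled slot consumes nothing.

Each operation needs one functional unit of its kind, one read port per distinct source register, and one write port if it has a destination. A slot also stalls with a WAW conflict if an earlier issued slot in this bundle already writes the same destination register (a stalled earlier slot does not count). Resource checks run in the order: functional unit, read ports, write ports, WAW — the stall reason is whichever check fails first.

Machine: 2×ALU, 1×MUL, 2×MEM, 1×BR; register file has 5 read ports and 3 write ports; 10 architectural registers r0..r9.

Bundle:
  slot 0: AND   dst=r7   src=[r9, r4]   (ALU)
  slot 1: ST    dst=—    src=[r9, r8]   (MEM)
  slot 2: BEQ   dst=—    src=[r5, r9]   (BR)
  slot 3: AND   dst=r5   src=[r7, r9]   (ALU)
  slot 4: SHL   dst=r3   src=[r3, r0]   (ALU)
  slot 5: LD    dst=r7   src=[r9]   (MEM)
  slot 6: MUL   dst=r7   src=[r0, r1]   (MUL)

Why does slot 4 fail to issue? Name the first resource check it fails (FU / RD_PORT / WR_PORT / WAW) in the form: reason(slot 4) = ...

[0] ALU needs rd=2 wr=1: ok; after: ALU=1 MUL=1 MEM=2 BR=1, R=3, W=2
[1] MEM needs rd=2 wr=0: ok; after: ALU=1 MUL=1 MEM=1 BR=1, R=1, W=2
[2] BR needs rd=2 wr=0: RD_PORT; after: ALU=1 MUL=1 MEM=1 BR=1, R=1, W=2
[3] ALU needs rd=2 wr=1: RD_PORT; after: ALU=1 MUL=1 MEM=1 BR=1, R=1, W=2
[4] ALU needs rd=2 wr=1: RD_PORT; after: ALU=1 MUL=1 MEM=1 BR=1, R=1, W=2
[5] MEM needs rd=1 wr=1: WAW; after: ALU=1 MUL=1 MEM=1 BR=1, R=1, W=2
[6] MUL needs rd=2 wr=1: RD_PORT; after: ALU=1 MUL=1 MEM=1 BR=1, R=1, W=2

reason(slot 4) = RD_PORT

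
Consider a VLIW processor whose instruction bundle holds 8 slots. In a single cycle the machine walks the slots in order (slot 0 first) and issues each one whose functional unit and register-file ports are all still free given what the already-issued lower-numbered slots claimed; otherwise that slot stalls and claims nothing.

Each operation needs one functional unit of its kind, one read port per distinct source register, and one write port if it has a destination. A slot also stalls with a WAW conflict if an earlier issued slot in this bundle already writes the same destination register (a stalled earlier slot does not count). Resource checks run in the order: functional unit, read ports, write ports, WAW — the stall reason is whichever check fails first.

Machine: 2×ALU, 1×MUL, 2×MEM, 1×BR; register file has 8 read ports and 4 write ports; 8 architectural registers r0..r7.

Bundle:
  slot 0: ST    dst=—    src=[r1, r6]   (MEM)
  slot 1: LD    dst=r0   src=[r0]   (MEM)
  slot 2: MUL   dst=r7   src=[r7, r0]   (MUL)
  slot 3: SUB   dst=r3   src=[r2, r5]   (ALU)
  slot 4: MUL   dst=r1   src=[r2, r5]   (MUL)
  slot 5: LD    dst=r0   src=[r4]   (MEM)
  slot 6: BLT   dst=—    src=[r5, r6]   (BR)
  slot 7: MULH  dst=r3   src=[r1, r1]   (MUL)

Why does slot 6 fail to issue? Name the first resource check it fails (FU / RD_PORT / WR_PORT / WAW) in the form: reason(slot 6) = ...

[0] MEM needs rd=2 wr=0: ok; after: ALU=2 MUL=1 MEM=1 BR=1, R=6, W=4
[1] MEM needs rd=1 wr=1: ok; after: ALU=2 MUL=1 MEM=0 BR=1, R=5, W=3
[2] MUL needs rd=2 wr=1: ok; after: ALU=2 MUL=0 MEM=0 BR=1, R=3, W=2
[3] ALU needs rd=2 wr=1: ok; after: ALU=1 MUL=0 MEM=0 BR=1, R=1, W=1
[4] MUL needs rd=2 wr=1: FU; after: ALU=1 MUL=0 MEM=0 BR=1, R=1, W=1
[5] MEM needs rd=1 wr=1: FU; after: ALU=1 MUL=0 MEM=0 BR=1, R=1, W=1
[6] BR needs rd=2 wr=0: RD_PORT; after: ALU=1 MUL=0 MEM=0 BR=1, R=1, W=1
[7] MUL needs rd=1 wr=1: FU; after: ALU=1 MUL=0 MEM=0 BR=1, R=1, W=1

reason(slot 6) = RD_PORT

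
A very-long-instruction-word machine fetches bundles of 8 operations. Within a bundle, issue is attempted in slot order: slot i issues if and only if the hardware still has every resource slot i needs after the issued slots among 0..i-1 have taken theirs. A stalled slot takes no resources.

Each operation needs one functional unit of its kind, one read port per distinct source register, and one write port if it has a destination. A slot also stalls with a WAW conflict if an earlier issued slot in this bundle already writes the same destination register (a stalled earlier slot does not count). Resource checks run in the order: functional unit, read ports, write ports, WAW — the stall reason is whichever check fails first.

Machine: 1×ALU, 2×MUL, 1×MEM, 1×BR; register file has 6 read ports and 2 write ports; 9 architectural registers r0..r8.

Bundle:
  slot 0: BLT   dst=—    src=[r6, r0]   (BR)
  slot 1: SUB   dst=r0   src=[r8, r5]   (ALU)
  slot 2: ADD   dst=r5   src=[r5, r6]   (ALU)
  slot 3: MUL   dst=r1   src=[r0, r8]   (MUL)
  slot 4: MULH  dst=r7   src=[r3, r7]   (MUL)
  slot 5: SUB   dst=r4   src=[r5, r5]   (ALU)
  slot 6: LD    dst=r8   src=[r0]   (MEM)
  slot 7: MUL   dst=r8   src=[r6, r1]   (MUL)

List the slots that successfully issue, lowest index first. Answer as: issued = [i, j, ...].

slot 0 (BR): ISSUE — free A1,Mu2,Ld1,B0 rp4 wp2
slot 1 (ALU): ISSUE — free A0,Mu2,Ld1,B0 rp2 wp1
slot 2 (ALU): stall FU — free A0,Mu2,Ld1,B0 rp2 wp1
slot 3 (MUL): ISSUE — free A0,Mu1,Ld1,B0 rp0 wp0
slot 4 (MUL): stall RD_PORT — free A0,Mu1,Ld1,B0 rp0 wp0
slot 5 (ALU): stall FU — free A0,Mu1,Ld1,B0 rp0 wp0
slot 6 (MEM): stall RD_PORT — free A0,Mu1,Ld1,B0 rp0 wp0
slot 7 (MUL): stall RD_PORT — free A0,Mu1,Ld1,B0 rp0 wp0

issued = [0, 1, 3]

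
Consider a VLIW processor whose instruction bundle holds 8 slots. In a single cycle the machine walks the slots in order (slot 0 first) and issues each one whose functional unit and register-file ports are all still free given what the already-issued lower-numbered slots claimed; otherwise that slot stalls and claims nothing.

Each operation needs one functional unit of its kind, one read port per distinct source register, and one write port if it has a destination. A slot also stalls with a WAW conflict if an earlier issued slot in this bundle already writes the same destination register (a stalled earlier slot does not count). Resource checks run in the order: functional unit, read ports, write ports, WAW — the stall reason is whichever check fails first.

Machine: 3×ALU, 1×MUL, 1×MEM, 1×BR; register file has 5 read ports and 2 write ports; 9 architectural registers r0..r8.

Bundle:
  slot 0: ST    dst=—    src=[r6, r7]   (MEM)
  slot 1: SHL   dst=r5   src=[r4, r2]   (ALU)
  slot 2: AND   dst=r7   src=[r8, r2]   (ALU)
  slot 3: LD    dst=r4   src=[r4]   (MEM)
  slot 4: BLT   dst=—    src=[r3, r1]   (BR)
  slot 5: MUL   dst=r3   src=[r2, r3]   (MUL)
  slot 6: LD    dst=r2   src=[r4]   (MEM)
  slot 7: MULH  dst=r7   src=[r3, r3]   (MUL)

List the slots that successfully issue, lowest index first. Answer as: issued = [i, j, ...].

issued = [0, 1, 7]

#0 MEM src=r6,r7 dispatched  <A:3 Mu:1 Ld:0 B:1 rd:3 wr:2>
#1 ALU src=r4,r2 dispatched  <A:2 Mu:1 Ld:0 B:1 rd:1 wr:1>
#2 ALU src=r8,r2 held:RD_PORT  <A:2 Mu:1 Ld:0 B:1 rd:1 wr:1>
#3 MEM src=r4 held:FU  <A:2 Mu:1 Ld:0 B:1 rd:1 wr:1>
#4 BR src=r3,r1 held:RD_PORT  <A:2 Mu:1 Ld:0 B:1 rd:1 wr:1>
#5 MUL src=r2,r3 held:RD_PORT  <A:2 Mu:1 Ld:0 B:1 rd:1 wr:1>
#6 MEM src=r4 held:FU  <A:2 Mu:1 Ld:0 B:1 rd:1 wr:1>
#7 MUL src=r3,r3 dispatched  <A:2 Mu:0 Ld:0 B:1 rd:0 wr:0>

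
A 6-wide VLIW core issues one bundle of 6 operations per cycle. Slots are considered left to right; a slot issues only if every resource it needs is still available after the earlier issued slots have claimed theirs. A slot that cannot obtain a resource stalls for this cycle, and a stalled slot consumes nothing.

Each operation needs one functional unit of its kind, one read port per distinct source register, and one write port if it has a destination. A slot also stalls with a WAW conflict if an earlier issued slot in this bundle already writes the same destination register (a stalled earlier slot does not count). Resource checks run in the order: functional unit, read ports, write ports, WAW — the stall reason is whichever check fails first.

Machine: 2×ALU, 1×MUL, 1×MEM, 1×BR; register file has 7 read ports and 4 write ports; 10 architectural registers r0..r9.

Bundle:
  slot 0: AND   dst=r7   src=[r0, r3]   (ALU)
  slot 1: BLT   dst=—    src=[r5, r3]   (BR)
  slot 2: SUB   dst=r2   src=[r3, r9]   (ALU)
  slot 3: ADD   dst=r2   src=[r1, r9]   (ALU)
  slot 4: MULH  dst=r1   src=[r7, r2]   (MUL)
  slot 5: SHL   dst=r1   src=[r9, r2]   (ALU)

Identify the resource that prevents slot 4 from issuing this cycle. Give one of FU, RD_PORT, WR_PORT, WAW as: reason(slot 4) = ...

  0. ALU→r7 ⇒ go  {1A/1Mu/1Ld/1B | 5r 3w}
  1. BR ⇒ go  {1A/1Mu/1Ld/0B | 3r 3w}
  2. ALU→r2 ⇒ go  {0A/1Mu/1Ld/0B | 1r 2w}
  3. ALU→r2 ⇒ no(FU)  {0A/1Mu/1Ld/0B | 1r 2w}
  4. MUL→r1 ⇒ no(RD_PORT)  {0A/1Mu/1Ld/0B | 1r 2w}
  5. ALU→r1 ⇒ no(FU)  {0A/1Mu/1Ld/0B | 1r 2w}

reason(slot 4) = RD_PORT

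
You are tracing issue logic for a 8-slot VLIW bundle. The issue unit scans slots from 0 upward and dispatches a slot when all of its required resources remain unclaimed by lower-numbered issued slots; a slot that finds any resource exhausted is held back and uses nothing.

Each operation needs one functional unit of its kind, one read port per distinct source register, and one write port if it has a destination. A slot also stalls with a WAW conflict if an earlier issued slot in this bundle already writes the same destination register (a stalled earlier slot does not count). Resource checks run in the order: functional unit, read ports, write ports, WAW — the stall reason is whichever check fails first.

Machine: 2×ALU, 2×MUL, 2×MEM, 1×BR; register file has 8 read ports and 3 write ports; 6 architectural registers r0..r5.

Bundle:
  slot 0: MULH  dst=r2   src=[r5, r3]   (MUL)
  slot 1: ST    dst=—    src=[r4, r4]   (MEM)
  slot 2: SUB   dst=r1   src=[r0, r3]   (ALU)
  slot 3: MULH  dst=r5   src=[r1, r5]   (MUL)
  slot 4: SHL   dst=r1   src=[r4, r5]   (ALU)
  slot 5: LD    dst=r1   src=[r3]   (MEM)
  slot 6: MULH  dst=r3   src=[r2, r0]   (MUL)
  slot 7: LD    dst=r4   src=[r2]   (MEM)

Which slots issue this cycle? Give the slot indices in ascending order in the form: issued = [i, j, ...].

(0) want 1×MUL +2rd +1wr — yes → AL2|MU1|ME2|BR1|rd6|wr2
(1) want 1×MEM +1rd +0wr — yes → AL2|MU1|ME1|BR1|rd5|wr2
(2) want 1×ALU +2rd +1wr — yes → AL1|MU1|ME1|BR1|rd3|wr1
(3) want 1×MUL +2rd +1wr — yes → AL1|MU0|ME1|BR1|rd1|wr0
(4) want 1×ALU +2rd +1wr — RD_PORT → AL1|MU0|ME1|BR1|rd1|wr0
(5) want 1×MEM +1rd +1wr — WR_PORT → AL1|MU0|ME1|BR1|rd1|wr0
(6) want 1×MUL +2rd +1wr — FU → AL1|MU0|ME1|BR1|rd1|wr0
(7) want 1×MEM +1rd +1wr — WR_PORT → AL1|MU0|ME1|BR1|rd1|wr0

issued = [0, 1, 2, 3]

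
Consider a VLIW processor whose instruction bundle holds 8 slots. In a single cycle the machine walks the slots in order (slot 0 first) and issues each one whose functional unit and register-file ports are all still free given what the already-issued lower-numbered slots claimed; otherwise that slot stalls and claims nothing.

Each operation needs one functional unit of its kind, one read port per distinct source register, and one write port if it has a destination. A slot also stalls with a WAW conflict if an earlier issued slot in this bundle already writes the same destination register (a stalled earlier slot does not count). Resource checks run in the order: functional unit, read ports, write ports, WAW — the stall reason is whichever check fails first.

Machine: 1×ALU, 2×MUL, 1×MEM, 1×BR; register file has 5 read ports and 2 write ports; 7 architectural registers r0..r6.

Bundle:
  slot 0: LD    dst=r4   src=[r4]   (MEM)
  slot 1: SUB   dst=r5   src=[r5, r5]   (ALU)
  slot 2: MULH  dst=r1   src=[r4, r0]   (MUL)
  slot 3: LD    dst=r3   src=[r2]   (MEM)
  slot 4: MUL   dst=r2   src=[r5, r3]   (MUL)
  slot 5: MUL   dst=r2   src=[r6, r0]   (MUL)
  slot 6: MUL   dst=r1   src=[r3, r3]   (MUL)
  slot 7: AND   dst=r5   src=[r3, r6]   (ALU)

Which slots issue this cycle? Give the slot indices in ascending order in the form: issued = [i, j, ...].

  0. MEM→r4 ⇒ go  {1A/2Mu/0Ld/1B | 4r 1w}
  1. ALU→r5 ⇒ go  {0A/2Mu/0Ld/1B | 3r 0w}
  2. MUL→r1 ⇒ no(WR_PORT)  {0A/2Mu/0Ld/1B | 3r 0w}
  3. MEM→r3 ⇒ no(FU)  {0A/2Mu/0Ld/1B | 3r 0w}
  4. MUL→r2 ⇒ no(WR_PORT)  {0A/2Mu/0Ld/1B | 3r 0w}
  5. MUL→r2 ⇒ no(WR_PORT)  {0A/2Mu/0Ld/1B | 3r 0w}
  6. MUL→r1 ⇒ no(WR_PORT)  {0A/2Mu/0Ld/1B | 3r 0w}
  7. ALU→r5 ⇒ no(FU)  {0A/2Mu/0Ld/1B | 3r 0w}

issued = [0, 1]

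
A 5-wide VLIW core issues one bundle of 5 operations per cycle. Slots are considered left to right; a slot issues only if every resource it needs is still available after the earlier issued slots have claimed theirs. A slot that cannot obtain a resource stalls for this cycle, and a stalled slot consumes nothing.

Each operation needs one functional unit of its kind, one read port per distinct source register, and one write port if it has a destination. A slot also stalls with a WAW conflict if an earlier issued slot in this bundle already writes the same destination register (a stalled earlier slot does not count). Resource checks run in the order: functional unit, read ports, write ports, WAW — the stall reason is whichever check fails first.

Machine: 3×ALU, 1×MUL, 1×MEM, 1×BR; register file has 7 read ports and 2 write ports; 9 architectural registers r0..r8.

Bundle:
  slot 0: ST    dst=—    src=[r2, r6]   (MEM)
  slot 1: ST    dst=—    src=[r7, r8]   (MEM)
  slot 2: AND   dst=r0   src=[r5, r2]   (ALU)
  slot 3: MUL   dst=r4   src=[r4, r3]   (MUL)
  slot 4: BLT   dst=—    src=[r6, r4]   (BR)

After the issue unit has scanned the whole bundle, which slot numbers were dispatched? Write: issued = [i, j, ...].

issued = [0, 2, 3]

[0] MEM needs rd=2 wr=0: ok; after: ALU=3 MUL=1 MEM=0 BR=1, R=5, W=2
[1] MEM needs rd=2 wr=0: FU; after: ALU=3 MUL=1 MEM=0 BR=1, R=5, W=2
[2] ALU needs rd=2 wr=1: ok; after: ALU=2 MUL=1 MEM=0 BR=1, R=3, W=1
[3] MUL needs rd=2 wr=1: ok; after: ALU=2 MUL=0 MEM=0 BR=1, R=1, W=0
[4] BR needs rd=2 wr=0: RD_PORT; after: ALU=2 MUL=0 MEM=0 BR=1, R=1, W=0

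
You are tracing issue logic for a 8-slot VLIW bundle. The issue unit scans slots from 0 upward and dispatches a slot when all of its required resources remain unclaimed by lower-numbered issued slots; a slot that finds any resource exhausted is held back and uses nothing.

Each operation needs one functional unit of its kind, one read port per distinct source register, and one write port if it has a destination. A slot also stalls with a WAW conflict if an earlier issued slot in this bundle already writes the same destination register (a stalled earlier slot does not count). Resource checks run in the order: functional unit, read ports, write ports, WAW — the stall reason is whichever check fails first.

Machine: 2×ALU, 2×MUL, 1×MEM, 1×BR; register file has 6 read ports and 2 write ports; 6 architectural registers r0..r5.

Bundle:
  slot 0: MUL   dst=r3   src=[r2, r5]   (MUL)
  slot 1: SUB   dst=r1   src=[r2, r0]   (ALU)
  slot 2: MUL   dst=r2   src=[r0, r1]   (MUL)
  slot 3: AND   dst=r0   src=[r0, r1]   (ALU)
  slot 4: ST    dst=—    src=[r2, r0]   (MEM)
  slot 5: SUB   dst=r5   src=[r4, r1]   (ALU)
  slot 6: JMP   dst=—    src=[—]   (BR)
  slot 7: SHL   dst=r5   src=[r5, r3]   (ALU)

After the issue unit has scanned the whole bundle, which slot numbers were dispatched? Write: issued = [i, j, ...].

slot 0 (MUL): ISSUE — free A2,Mu1,Ld1,B1 rp4 wp1
slot 1 (ALU): ISSUE — free A1,Mu1,Ld1,B1 rp2 wp0
slot 2 (MUL): stall WR_PORT — free A1,Mu1,Ld1,B1 rp2 wp0
slot 3 (ALU): stall WR_PORT — free A1,Mu1,Ld1,B1 rp2 wp0
slot 4 (MEM): ISSUE — free A1,Mu1,Ld0,B1 rp0 wp0
slot 5 (ALU): stall RD_PORT — free A1,Mu1,Ld0,B1 rp0 wp0
slot 6 (BR): ISSUE — free A1,Mu1,Ld0,B0 rp0 wp0
slot 7 (ALU): stall RD_PORT — free A1,Mu1,Ld0,B0 rp0 wp0

issued = [0, 1, 4, 6]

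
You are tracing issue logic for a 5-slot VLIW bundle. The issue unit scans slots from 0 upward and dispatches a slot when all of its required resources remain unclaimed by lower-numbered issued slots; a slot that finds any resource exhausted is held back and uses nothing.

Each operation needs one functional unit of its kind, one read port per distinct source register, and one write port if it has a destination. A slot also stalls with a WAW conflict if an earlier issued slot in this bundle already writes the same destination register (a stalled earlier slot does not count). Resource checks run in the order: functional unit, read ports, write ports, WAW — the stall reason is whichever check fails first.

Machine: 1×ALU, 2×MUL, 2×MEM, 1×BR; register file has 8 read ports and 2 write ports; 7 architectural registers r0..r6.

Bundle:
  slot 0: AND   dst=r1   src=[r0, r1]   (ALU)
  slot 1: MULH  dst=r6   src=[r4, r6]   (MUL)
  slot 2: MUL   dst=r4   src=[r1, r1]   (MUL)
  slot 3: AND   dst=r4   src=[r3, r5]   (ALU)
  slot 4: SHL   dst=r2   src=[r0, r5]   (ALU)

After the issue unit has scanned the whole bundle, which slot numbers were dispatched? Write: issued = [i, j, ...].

(0) want 1×ALU +2rd +1wr — yes → AL0|MU2|ME2|BR1|rd6|wr1
(1) want 1×MUL +2rd +1wr — yes → AL0|MU1|ME2|BR1|rd4|wr0
(2) want 1×MUL +1rd +1wr — WR_PORT → AL0|MU1|ME2|BR1|rd4|wr0
(3) want 1×ALU +2rd +1wr — FU → AL0|MU1|ME2|BR1|rd4|wr0
(4) want 1×ALU +2rd +1wr — FU → AL0|MU1|ME2|BR1|rd4|wr0

issued = [0, 1]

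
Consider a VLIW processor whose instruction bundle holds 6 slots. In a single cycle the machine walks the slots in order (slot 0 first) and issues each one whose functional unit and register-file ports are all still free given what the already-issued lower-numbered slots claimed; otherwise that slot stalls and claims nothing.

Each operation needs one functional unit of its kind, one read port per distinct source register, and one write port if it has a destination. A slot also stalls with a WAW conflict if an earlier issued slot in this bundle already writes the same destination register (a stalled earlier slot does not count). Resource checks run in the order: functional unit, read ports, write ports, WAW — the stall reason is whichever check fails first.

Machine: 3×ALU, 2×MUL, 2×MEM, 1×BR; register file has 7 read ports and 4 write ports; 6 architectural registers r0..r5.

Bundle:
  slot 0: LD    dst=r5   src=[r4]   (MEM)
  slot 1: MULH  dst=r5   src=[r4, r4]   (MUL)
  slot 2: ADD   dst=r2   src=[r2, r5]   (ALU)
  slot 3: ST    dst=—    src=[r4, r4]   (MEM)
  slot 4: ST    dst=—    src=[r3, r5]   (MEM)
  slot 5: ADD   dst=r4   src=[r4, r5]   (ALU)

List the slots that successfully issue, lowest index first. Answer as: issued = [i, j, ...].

issued = [0, 2, 3, 5]

slot 0 (MEM): ISSUE — free A3,Mu2,Ld1,B1 rp6 wp3
slot 1 (MUL): stall WAW — free A3,Mu2,Ld1,B1 rp6 wp3
slot 2 (ALU): ISSUE — free A2,Mu2,Ld1,B1 rp4 wp2
slot 3 (MEM): ISSUE — free A2,Mu2,Ld0,B1 rp3 wp2
slot 4 (MEM): stall FU — free A2,Mu2,Ld0,B1 rp3 wp2
slot 5 (ALU): ISSUE — free A1,Mu2,Ld0,B1 rp1 wp1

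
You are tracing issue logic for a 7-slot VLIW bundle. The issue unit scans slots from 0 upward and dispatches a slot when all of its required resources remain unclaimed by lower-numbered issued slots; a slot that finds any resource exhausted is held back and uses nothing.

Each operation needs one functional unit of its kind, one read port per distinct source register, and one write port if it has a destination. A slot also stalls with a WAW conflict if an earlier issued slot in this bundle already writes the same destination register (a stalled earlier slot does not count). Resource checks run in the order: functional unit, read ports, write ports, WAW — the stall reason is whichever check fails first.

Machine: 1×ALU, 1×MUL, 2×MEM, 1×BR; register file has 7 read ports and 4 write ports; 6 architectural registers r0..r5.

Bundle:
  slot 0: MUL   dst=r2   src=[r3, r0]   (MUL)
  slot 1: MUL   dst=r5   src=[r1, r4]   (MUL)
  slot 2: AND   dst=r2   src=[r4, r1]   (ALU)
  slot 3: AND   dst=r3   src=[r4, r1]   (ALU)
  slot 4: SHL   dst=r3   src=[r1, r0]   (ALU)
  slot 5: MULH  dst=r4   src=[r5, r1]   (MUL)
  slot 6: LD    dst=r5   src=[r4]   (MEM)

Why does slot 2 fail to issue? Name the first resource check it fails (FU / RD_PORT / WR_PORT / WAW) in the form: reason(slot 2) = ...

[0] MUL needs rd=2 wr=1: ok; after: ALU=1 MUL=0 MEM=2 BR=1, R=5, W=3
[1] MUL needs rd=2 wr=1: FU; after: ALU=1 MUL=0 MEM=2 BR=1, R=5, W=3
[2] ALU needs rd=2 wr=1: WAW; after: ALU=1 MUL=0 MEM=2 BR=1, R=5, W=3
[3] ALU needs rd=2 wr=1: ok; after: ALU=0 MUL=0 MEM=2 BR=1, R=3, W=2
[4] ALU needs rd=2 wr=1: FU; after: ALU=0 MUL=0 MEM=2 BR=1, R=3, W=2
[5] MUL needs rd=2 wr=1: FU; after: ALU=0 MUL=0 MEM=2 BR=1, R=3, W=2
[6] MEM needs rd=1 wr=1: ok; after: ALU=0 MUL=0 MEM=1 BR=1, R=2, W=1

reason(slot 2) = WAW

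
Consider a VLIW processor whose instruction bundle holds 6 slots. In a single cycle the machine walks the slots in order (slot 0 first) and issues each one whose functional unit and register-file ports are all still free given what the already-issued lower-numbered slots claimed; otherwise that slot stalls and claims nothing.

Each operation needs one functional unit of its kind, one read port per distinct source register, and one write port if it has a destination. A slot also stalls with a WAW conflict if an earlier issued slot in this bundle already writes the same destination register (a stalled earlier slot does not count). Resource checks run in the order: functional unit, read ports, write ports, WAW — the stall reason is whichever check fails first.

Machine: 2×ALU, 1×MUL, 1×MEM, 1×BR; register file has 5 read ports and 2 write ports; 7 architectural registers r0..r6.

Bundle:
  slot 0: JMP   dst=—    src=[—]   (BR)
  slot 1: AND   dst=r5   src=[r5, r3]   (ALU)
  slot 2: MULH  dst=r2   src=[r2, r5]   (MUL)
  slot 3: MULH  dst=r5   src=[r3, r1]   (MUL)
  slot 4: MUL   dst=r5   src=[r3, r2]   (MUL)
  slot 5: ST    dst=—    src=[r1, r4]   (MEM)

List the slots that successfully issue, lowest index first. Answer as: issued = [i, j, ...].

(0) want 1×BR +0rd +0wr — yes → AL2|MU1|ME1|BR0|rd5|wr2
(1) want 1×ALU +2rd +1wr — yes → AL1|MU1|ME1|BR0|rd3|wr1
(2) want 1×MUL +2rd +1wr — yes → AL1|MU0|ME1|BR0|rd1|wr0
(3) want 1×MUL +2rd +1wr — FU → AL1|MU0|ME1|BR0|rd1|wr0
(4) want 1×MUL +2rd +1wr — FU → AL1|MU0|ME1|BR0|rd1|wr0
(5) want 1×MEM +2rd +0wr — RD_PORT → AL1|MU0|ME1|BR0|rd1|wr0

issued = [0, 1, 2]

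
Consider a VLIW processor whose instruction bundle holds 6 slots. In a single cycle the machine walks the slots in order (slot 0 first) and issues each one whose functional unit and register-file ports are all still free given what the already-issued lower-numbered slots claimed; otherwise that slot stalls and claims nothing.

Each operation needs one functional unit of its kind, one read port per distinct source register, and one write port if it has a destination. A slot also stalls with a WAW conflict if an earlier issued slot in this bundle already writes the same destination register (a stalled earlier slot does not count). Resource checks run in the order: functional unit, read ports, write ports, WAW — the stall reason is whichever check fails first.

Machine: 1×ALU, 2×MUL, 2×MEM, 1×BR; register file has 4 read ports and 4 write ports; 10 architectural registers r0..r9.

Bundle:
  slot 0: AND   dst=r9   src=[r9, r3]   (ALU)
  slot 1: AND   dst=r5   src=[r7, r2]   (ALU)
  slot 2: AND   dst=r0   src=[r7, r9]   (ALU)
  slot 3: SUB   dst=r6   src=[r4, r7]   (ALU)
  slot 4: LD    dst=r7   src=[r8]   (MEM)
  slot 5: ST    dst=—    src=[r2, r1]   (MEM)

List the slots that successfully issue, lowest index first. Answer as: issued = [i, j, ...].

issued = [0, 4]

slot 0 (ALU): ISSUE — free A0,Mu2,Ld2,B1 rp2 wp3
slot 1 (ALU): stall FU — free A0,Mu2,Ld2,B1 rp2 wp3
slot 2 (ALU): stall FU — free A0,Mu2,Ld2,B1 rp2 wp3
slot 3 (ALU): stall FU — free A0,Mu2,Ld2,B1 rp2 wp3
slot 4 (MEM): ISSUE — free A0,Mu2,Ld1,B1 rp1 wp2
slot 5 (MEM): stall RD_PORT — free A0,Mu2,Ld1,B1 rp1 wp2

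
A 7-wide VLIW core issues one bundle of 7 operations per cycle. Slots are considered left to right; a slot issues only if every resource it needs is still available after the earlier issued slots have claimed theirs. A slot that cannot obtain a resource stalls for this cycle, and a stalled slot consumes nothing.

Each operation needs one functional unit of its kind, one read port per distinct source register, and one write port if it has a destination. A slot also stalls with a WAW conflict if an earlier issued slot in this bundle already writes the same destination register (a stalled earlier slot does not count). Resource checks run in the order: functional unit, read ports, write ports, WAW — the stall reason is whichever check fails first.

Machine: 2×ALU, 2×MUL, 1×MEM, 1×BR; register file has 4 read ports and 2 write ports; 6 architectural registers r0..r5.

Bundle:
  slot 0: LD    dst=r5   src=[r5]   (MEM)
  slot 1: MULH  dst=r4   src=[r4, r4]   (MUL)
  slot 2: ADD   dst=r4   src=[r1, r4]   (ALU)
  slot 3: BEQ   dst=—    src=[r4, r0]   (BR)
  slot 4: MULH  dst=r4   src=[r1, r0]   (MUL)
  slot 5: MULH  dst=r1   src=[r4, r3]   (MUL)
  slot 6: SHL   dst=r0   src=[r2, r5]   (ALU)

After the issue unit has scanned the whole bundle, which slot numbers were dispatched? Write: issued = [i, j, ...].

slot 0 (MEM): ISSUE — free A2,Mu2,Ld0,B1 rp3 wp1
slot 1 (MUL): ISSUE — free A2,Mu1,Ld0,B1 rp2 wp0
slot 2 (ALU): stall WR_PORT — free A2,Mu1,Ld0,B1 rp2 wp0
slot 3 (BR): ISSUE — free A2,Mu1,Ld0,B0 rp0 wp0
slot 4 (MUL): stall RD_PORT — free A2,Mu1,Ld0,B0 rp0 wp0
slot 5 (MUL): stall RD_PORT — free A2,Mu1,Ld0,B0 rp0 wp0
slot 6 (ALU): stall RD_PORT — free A2,Mu1,Ld0,B0 rp0 wp0

issued = [0, 1, 3]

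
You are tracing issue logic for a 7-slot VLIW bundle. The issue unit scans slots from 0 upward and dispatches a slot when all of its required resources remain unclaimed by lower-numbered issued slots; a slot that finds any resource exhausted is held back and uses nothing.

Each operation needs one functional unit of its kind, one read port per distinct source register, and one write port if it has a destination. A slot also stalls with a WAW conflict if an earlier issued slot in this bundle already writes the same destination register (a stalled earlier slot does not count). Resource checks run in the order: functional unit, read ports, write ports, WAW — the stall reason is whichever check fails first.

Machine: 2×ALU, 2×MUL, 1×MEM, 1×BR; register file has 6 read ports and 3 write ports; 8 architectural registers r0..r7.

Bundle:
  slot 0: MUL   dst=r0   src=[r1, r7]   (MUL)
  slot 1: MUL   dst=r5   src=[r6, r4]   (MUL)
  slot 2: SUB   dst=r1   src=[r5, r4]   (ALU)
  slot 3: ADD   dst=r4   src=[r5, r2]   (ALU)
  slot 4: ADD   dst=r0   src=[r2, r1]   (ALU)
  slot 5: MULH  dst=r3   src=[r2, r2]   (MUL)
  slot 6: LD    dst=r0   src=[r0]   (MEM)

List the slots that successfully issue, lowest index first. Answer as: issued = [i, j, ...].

slot 0 (MUL): ISSUE — free A2,Mu1,Ld1,B1 rp4 wp2
slot 1 (MUL): ISSUE — free A2,Mu0,Ld1,B1 rp2 wp1
slot 2 (ALU): ISSUE — free A1,Mu0,Ld1,B1 rp0 wp0
slot 3 (ALU): stall RD_PORT — free A1,Mu0,Ld1,B1 rp0 wp0
slot 4 (ALU): stall RD_PORT — free A1,Mu0,Ld1,B1 rp0 wp0
slot 5 (MUL): stall FU — free A1,Mu0,Ld1,B1 rp0 wp0
slot 6 (MEM): stall RD_PORT — free A1,Mu0,Ld1,B1 rp0 wp0

issued = [0, 1, 2]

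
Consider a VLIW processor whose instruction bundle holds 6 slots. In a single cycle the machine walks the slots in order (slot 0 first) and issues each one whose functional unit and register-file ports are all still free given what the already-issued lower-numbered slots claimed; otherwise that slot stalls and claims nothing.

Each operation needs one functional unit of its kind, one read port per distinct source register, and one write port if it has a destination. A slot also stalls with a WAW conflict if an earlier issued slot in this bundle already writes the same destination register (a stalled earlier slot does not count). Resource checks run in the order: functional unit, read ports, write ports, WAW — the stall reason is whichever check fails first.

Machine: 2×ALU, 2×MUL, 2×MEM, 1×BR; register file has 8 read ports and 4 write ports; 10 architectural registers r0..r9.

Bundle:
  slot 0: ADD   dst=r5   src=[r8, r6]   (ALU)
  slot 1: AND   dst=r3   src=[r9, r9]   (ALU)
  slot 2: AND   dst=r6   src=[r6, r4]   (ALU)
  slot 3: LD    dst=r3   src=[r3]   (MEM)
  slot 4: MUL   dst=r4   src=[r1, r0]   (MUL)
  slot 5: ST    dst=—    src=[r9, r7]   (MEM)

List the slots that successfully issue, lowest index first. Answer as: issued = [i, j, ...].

  0. ALU→r5 ⇒ go  {1A/2Mu/2Ld/1B | 6r 3w}
  1. ALU→r3 ⇒ go  {0A/2Mu/2Ld/1B | 5r 2w}
  2. ALU→r6 ⇒ no(FU)  {0A/2Mu/2Ld/1B | 5r 2w}
  3. MEM→r3 ⇒ no(WAW)  {0A/2Mu/2Ld/1B | 5r 2w}
  4. MUL→r4 ⇒ go  {0A/1Mu/2Ld/1B | 3r 1w}
  5. MEM ⇒ go  {0A/1Mu/1Ld/1B | 1r 1w}

issued = [0, 1, 4, 5]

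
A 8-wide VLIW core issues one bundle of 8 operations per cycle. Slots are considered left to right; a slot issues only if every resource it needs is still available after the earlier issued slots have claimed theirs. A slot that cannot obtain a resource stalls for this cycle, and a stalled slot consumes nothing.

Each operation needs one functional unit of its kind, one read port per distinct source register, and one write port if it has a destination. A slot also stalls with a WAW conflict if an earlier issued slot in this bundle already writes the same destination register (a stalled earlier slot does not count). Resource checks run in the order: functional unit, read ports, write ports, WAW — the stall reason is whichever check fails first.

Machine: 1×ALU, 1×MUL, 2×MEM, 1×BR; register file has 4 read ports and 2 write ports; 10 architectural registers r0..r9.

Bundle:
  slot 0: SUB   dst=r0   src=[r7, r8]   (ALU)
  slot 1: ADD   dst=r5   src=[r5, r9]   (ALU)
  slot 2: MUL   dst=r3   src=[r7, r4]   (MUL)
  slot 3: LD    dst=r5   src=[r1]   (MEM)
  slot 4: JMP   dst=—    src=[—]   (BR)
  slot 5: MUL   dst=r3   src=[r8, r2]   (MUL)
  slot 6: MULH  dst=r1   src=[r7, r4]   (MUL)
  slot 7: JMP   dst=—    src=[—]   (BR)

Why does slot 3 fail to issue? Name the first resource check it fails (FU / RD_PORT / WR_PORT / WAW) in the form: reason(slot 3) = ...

slot 0 (ALU): ISSUE — free A0,Mu1,Ld2,B1 rp2 wp1
slot 1 (ALU): stall FU — free A0,Mu1,Ld2,B1 rp2 wp1
slot 2 (MUL): ISSUE — free A0,Mu0,Ld2,B1 rp0 wp0
slot 3 (MEM): stall RD_PORT — free A0,Mu0,Ld2,B1 rp0 wp0
slot 4 (BR): ISSUE — free A0,Mu0,Ld2,B0 rp0 wp0
slot 5 (MUL): stall FU — free A0,Mu0,Ld2,B0 rp0 wp0
slot 6 (MUL): stall FU — free A0,Mu0,Ld2,B0 rp0 wp0
slot 7 (BR): stall FU — free A0,Mu0,Ld2,B0 rp0 wp0

reason(slot 3) = RD_PORT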